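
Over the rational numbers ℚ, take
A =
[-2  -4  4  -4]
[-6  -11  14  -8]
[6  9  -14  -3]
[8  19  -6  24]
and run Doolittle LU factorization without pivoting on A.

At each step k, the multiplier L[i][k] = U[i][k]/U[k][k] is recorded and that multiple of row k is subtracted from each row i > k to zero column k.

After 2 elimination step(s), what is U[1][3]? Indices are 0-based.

Step 1: pivot at (0,0) is -2.
  row1 ← row1 − (3)·row0  ⇒  L[1][0]=3, U row1=(0, 1, 2, 4)
  row2 ← row2 − (-3)·row0  ⇒  L[2][0]=-3, U row2=(0, -3, -2, -15)
  row3 ← row3 − (-4)·row0  ⇒  L[3][0]=-4, U row3=(0, 3, 10, 8)
Step 2: pivot at (1,1) is 1.
  row2 ← row2 − (-3)·row1  ⇒  L[2][1]=-3, U row2=(0, 0, 4, -3)
  row3 ← row3 − (3)·row1  ⇒  L[3][1]=3, U row3=(0, 0, 4, -4)

U[1][3] = 4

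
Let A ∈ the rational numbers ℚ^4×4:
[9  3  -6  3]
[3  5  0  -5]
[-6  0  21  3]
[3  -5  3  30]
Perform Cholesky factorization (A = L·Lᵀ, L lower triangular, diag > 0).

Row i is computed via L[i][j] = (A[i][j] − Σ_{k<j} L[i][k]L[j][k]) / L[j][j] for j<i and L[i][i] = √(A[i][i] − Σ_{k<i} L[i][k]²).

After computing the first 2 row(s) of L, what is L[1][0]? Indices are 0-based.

L[1][0] = 1

Step 1: L[0][0] = √(9) = 3.
  L[1][0] = (3) / L[0][0] = 1.
Step 2: L[1][1] = √(4) = 2.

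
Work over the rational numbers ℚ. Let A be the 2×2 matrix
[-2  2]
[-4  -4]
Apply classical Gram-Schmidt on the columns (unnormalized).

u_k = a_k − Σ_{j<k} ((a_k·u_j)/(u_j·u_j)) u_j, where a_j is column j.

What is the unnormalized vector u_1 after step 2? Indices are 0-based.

Step 1: u_0 = a_0 = (-2, -4).
Step 2: u_1 = a_1 − (3/5)·u_0 = (16/5, -8/5).

u_1 = (16/5, -8/5)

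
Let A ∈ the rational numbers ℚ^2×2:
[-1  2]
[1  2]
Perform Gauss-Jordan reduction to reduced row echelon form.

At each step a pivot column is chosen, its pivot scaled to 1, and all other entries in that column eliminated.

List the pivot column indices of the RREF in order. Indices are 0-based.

pivot columns: 0, 1

pivot(0,0)=-1: scale R0 → (1, -2)
  clear (1,0): R1 −= (1)R0 → (0, 4)
pivot(1,1)=4: scale R1 → (0, 1)
  clear (0,1): R0 −= (-2)R1 → (1, 0)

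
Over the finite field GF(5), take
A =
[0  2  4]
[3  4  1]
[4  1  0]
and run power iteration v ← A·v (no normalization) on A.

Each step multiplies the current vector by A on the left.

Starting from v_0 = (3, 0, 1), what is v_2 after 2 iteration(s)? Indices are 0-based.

v_2 = (3, 4, 1)

v_0 = (3, 0, 1).
v_1 = A·v_0 = (4, 0, 2).
v_2 = A·v_1 = (3, 4, 1).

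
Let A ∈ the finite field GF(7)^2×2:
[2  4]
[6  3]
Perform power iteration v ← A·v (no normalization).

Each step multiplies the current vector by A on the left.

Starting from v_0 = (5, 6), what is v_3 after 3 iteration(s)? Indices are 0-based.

v_0 = (5, 6).
v_1 = A·v_0 = (6, 6).
v_2 = A·v_1 = (1, 5).
v_3 = A·v_2 = (1, 0).

v_3 = (1, 0)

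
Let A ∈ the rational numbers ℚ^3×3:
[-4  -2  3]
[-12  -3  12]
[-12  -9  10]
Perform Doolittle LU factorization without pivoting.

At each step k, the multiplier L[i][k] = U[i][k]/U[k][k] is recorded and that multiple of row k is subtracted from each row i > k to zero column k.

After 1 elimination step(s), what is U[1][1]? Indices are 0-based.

[col 0] pivot -4
  R1 -= 3*R0 → (0, 3, 3)  (L[1][0] := 3)
  R2 -= 3*R0 → (0, -3, 1)  (L[2][0] := 3)

U[1][1] = 3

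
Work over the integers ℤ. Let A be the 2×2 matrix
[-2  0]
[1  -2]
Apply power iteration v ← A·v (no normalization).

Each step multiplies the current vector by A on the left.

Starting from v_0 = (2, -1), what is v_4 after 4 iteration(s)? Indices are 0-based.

v_4 = (32, -80)

v_0 = (2, -1).
v_1 = A·v_0 = (-4, 4).
v_2 = A·v_1 = (8, -12).
v_3 = A·v_2 = (-16, 32).
v_4 = A·v_3 = (32, -80).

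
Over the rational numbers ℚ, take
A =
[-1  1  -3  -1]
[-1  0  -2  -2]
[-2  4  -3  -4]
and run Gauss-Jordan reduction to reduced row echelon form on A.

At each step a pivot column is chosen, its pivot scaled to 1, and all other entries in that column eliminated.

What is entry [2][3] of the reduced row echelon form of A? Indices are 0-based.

pivot(0,0)=-1: scale R0 → (1, -1, 3, 1)
  clear (1,0): R1 −= (-1)R0 → (0, -1, 1, -1)
  clear (2,0): R2 −= (-2)R0 → (0, 2, 3, -2)
pivot(1,1)=-1: scale R1 → (0, 1, -1, 1)
  clear (0,1): R0 −= (-1)R1 → (1, 0, 2, 2)
  clear (2,1): R2 −= (2)R1 → (0, 0, 5, -4)
pivot(2,2)=5: scale R2 → (0, 0, 1, -4/5)
  clear (0,2): R0 −= (2)R2 → (1, 0, 0, 18/5)
  clear (1,2): R1 −= (-1)R2 → (0, 1, 0, 1/5)

M[2][3] = -4/5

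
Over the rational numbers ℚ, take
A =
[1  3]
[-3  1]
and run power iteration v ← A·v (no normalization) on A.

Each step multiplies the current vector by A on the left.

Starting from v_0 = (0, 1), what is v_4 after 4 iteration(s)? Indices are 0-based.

v_0 = (0, 1).
v_1 = A·v_0 = (3, 1).
v_2 = A·v_1 = (6, -8).
v_3 = A·v_2 = (-18, -26).
v_4 = A·v_3 = (-96, 28).

v_4 = (-96, 28)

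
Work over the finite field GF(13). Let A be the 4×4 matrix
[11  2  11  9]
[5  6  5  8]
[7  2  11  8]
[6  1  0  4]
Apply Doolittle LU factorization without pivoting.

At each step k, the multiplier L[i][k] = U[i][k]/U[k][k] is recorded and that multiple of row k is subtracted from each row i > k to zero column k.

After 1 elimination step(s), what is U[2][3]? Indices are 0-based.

k=0: U[0][0]=11
  eliminate (1,0): mult=4, new row 1: (0, 11, 0, 11); set L[1][0]=4
  eliminate (2,0): mult=3, new row 2: (0, 9, 4, 7); set L[2][0]=3
  eliminate (3,0): mult=10, new row 3: (0, 7, 7, 5); set L[3][0]=10

U[2][3] = 7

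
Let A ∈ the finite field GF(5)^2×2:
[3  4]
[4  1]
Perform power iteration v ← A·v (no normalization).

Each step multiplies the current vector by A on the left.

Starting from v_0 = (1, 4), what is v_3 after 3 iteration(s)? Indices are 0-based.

v_3 = (3, 0)

v_0 = (1, 4).
v_1 = A·v_0 = (4, 3).
v_2 = A·v_1 = (4, 4).
v_3 = A·v_2 = (3, 0).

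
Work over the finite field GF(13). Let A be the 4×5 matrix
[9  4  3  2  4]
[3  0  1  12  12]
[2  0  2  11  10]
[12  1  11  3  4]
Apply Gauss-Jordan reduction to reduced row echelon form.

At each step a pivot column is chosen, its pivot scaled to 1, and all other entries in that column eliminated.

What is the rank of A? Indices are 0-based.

rank = 4

pivot(0,0)=9: scale R0 → (1, 12, 9, 6, 12)
  clear (1,0): R1 −= (3)R0 → (0, 3, 0, 7, 2)
  clear (2,0): R2 −= (2)R0 → (0, 2, 10, 12, 12)
  clear (3,0): R3 −= (12)R0 → (0, 0, 7, 9, 3)
pivot(1,1)=3: scale R1 → (0, 1, 0, 11, 5)
  clear (0,1): R0 −= (12)R1 → (1, 0, 9, 4, 4)
  clear (2,1): R2 −= (2)R1 → (0, 0, 10, 3, 2)
pivot(2,2)=10: scale R2 → (0, 0, 1, 12, 8)
  clear (0,2): R0 −= (9)R2 → (1, 0, 0, 0, 10)
  clear (3,2): R3 −= (7)R2 → (0, 0, 0, 3, 12)
pivot(3,3)=3: scale R3 → (0, 0, 0, 1, 4)
  clear (1,3): R1 −= (11)R3 → (0, 1, 0, 0, 0)
  clear (2,3): R2 −= (12)R3 → (0, 0, 1, 0, 12)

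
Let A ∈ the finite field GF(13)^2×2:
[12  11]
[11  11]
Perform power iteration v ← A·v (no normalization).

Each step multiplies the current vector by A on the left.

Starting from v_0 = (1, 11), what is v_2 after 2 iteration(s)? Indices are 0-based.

v_2 = (6, 3)

v_0 = (1, 11).
v_1 = A·v_0 = (3, 2).
v_2 = A·v_1 = (6, 3).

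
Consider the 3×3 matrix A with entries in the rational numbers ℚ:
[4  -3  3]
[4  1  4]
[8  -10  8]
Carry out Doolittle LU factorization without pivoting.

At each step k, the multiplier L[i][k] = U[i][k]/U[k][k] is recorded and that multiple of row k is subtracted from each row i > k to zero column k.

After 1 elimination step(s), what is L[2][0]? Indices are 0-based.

L[2][0] = 2

[col 0] pivot 4
  R1 -= 1*R0 → (0, 4, 1)  (L[1][0] := 1)
  R2 -= 2*R0 → (0, -4, 2)  (L[2][0] := 2)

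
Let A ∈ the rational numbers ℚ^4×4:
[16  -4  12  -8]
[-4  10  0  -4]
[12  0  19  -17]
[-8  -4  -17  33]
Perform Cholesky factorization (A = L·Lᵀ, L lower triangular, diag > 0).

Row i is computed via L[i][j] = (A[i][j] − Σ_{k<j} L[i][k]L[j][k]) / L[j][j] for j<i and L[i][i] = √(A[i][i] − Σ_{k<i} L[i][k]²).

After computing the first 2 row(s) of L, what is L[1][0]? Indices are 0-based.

Step 1: L[0][0] = √(16) = 4.
  L[1][0] = (-4) / L[0][0] = -1.
Step 2: L[1][1] = √(9) = 3.

L[1][0] = -1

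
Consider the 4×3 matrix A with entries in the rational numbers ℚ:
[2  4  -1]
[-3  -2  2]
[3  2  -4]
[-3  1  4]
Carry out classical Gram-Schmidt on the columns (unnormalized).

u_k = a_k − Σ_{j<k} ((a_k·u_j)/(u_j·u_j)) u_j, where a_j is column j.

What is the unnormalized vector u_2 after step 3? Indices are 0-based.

u_2 = (1/27, -236/243, -250/243, -8/243)

Step 1: u_0 = a_0 = (2, -3, 3, -3).
Step 2: u_1 = a_1 − (17/31)·u_0 = (90/31, -11/31, 11/31, 82/31).
Step 3: u_2 = a_2 − (-32/31)·u_0 − (86/243)·u_1 = (1/27, -236/243, -250/243, -8/243).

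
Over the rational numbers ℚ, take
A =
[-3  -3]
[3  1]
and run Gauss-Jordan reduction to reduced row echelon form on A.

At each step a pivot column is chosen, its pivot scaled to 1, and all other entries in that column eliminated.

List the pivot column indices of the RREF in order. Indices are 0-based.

pivot columns: 0, 1

step 1: normalize row 0 (÷-3) = (1, 1)
  row 1: subtract 3×row0 = (0, -2)
step 2: normalize row 1 (÷-2) = (0, 1)
  row 0: subtract 1×row1 = (1, 0)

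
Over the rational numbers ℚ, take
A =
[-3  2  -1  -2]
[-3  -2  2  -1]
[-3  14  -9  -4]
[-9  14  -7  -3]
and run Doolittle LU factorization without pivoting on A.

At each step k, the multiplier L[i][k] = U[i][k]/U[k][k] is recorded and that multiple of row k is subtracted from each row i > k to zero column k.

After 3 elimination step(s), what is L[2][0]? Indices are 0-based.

L[2][0] = 1

k=0: U[0][0]=-3
  eliminate (1,0): mult=1, new row 1: (0, -4, 3, 1); set L[1][0]=1
  eliminate (2,0): mult=1, new row 2: (0, 12, -8, -2); set L[2][0]=1
  eliminate (3,0): mult=3, new row 3: (0, 8, -4, 3); set L[3][0]=3
k=1: U[1][1]=-4
  eliminate (2,1): mult=-3, new row 2: (0, 0, 1, 1); set L[2][1]=-3
  eliminate (3,1): mult=-2, new row 3: (0, 0, 2, 5); set L[3][1]=-2
k=2: U[2][2]=1
  eliminate (3,2): mult=2, new row 3: (0, 0, 0, 3); set L[3][2]=2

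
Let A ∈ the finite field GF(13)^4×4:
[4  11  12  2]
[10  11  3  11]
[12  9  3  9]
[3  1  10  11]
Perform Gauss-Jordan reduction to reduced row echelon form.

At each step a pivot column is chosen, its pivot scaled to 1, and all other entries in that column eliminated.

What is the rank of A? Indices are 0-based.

rank = 4

pivot(0,0)=4: scale R0 → (1, 6, 3, 7)
  clear (1,0): R1 −= (10)R0 → (0, 3, 12, 6)
  clear (2,0): R2 −= (12)R0 → (0, 2, 6, 3)
  clear (3,0): R3 −= (3)R0 → (0, 9, 1, 3)
pivot(1,1)=3: scale R1 → (0, 1, 4, 2)
  clear (0,1): R0 −= (6)R1 → (1, 0, 5, 8)
  clear (2,1): R2 −= (2)R1 → (0, 0, 11, 12)
  clear (3,1): R3 −= (9)R1 → (0, 0, 4, 11)
pivot(2,2)=11: scale R2 → (0, 0, 1, 7)
  clear (0,2): R0 −= (5)R2 → (1, 0, 0, 12)
  clear (1,2): R1 −= (4)R2 → (0, 1, 0, 0)
  clear (3,2): R3 −= (4)R2 → (0, 0, 0, 9)
pivot(3,3)=9: scale R3 → (0, 0, 0, 1)
  clear (0,3): R0 −= (12)R3 → (1, 0, 0, 0)
  clear (2,3): R2 −= (7)R3 → (0, 0, 1, 0)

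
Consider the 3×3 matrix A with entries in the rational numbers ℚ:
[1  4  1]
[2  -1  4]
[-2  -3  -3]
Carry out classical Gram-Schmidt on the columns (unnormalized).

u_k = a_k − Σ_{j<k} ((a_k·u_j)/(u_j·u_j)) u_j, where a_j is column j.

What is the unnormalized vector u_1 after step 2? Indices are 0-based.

u_1 = (28/9, -25/9, -11/9)

Step 1: u_0 = a_0 = (1, 2, -2).
Step 2: u_1 = a_1 − (8/9)·u_0 = (28/9, -25/9, -11/9).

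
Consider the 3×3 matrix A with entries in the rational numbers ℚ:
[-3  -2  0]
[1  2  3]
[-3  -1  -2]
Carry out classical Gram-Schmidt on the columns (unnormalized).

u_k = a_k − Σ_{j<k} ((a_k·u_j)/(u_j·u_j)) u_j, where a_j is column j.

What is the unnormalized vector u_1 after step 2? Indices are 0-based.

u_1 = (-5/19, 27/19, 14/19)

Step 1: u_0 = a_0 = (-3, 1, -3).
Step 2: u_1 = a_1 − (11/19)·u_0 = (-5/19, 27/19, 14/19).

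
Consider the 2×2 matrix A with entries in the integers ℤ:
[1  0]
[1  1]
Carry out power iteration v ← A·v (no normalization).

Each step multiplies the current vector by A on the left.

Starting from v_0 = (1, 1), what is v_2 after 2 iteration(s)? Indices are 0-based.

v_2 = (1, 3)

v_0 = (1, 1).
v_1 = A·v_0 = (1, 2).
v_2 = A·v_1 = (1, 3).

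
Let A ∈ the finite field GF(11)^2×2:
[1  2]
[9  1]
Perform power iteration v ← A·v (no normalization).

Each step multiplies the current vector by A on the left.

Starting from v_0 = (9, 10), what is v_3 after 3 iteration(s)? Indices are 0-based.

v_3 = (2, 7)

v_0 = (9, 10).
v_1 = A·v_0 = (7, 3).
v_2 = A·v_1 = (2, 0).
v_3 = A·v_2 = (2, 7).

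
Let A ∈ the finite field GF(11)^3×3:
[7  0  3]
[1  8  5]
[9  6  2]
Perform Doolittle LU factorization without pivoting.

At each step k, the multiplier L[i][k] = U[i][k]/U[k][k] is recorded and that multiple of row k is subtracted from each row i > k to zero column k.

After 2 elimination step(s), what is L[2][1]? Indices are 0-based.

Step 1: pivot at (0,0) is 7.
  row1 ← row1 − (8)·row0  ⇒  L[1][0]=8, U row1=(0, 8, 3)
  row2 ← row2 − (6)·row0  ⇒  L[2][0]=6, U row2=(0, 6, 6)
Step 2: pivot at (1,1) is 8.
  row2 ← row2 − (9)·row1  ⇒  L[2][1]=9, U row2=(0, 0, 1)

L[2][1] = 9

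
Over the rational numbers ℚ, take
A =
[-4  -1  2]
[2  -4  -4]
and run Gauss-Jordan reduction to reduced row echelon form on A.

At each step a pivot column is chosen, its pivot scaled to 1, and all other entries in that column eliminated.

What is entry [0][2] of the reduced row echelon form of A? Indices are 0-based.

M[0][2] = -2/3

[1] R0 /= -4  ⇒  (1, 1/4, -1/2)
     R1 -= 2·R0  ⇒  (0, -9/2, -3)
[2] R1 /= -9/2  ⇒  (0, 1, 2/3)
     R0 -= 1/4·R1  ⇒  (1, 0, -2/3)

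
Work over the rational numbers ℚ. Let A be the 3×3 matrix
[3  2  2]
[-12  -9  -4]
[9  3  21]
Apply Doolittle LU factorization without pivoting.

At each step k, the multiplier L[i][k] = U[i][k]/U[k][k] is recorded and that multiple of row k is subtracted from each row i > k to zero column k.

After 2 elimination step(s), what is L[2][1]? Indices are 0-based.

Step 1: pivot at (0,0) is 3.
  row1 ← row1 − (-4)·row0  ⇒  L[1][0]=-4, U row1=(0, -1, 4)
  row2 ← row2 − (3)·row0  ⇒  L[2][0]=3, U row2=(0, -3, 15)
Step 2: pivot at (1,1) is -1.
  row2 ← row2 − (3)·row1  ⇒  L[2][1]=3, U row2=(0, 0, 3)

L[2][1] = 3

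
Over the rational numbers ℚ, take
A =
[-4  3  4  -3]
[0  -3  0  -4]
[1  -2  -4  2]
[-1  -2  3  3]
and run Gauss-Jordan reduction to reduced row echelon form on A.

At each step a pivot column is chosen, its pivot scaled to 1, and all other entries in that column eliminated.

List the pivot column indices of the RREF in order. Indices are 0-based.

[1] R0 /= -4  ⇒  (1, -3/4, -1, 3/4)
     R2 -= 1·R0  ⇒  (0, -5/4, -3, 5/4)
     R3 -= -1·R0  ⇒  (0, -11/4, 2, 15/4)
[2] R1 /= -3  ⇒  (0, 1, 0, 4/3)
     R0 -= -3/4·R1  ⇒  (1, 0, -1, 7/4)
     R2 -= -5/4·R1  ⇒  (0, 0, -3, 35/12)
     R3 -= -11/4·R1  ⇒  (0, 0, 2, 89/12)
[3] R2 /= -3  ⇒  (0, 0, 1, -35/36)
     R0 -= -1·R2  ⇒  (1, 0, 0, 7/9)
     R3 -= 2·R2  ⇒  (0, 0, 0, 337/36)
[4] R3 /= 337/36  ⇒  (0, 0, 0, 1)
     R0 -= 7/9·R3  ⇒  (1, 0, 0, 0)
     R1 -= 4/3·R3  ⇒  (0, 1, 0, 0)
     R2 -= -35/36·R3  ⇒  (0, 0, 1, 0)

pivot columns: 0, 1, 2, 3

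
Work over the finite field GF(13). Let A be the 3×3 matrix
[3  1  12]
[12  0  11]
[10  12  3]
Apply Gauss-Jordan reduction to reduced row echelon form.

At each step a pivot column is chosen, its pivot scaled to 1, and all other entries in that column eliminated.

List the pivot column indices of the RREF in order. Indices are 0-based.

pivot columns: 0, 1, 2

step 1: normalize row 0 (÷3) = (1, 9, 4)
  row 1: subtract 12×row0 = (0, 9, 2)
  row 2: subtract 10×row0 = (0, 0, 2)
step 2: normalize row 1 (÷9) = (0, 1, 6)
  row 0: subtract 9×row1 = (1, 0, 2)
step 3: normalize row 2 (÷2) = (0, 0, 1)
  row 0: subtract 2×row2 = (1, 0, 0)
  row 1: subtract 6×row2 = (0, 1, 0)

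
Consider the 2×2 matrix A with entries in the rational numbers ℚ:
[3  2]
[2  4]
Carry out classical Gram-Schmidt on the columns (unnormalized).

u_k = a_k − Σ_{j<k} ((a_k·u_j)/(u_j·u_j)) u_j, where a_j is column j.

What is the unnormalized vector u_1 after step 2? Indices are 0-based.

Step 1: u_0 = a_0 = (3, 2).
Step 2: u_1 = a_1 − (14/13)·u_0 = (-16/13, 24/13).

u_1 = (-16/13, 24/13)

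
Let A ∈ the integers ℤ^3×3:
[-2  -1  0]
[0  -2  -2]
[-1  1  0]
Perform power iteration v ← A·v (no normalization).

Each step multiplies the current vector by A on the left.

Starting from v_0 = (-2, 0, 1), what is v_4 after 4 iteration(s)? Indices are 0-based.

v_4 = (-36, -36, 0)

v_0 = (-2, 0, 1).
v_1 = A·v_0 = (4, -2, 2).
v_2 = A·v_1 = (-6, 0, -6).
v_3 = A·v_2 = (12, 12, 6).
v_4 = A·v_3 = (-36, -36, 0).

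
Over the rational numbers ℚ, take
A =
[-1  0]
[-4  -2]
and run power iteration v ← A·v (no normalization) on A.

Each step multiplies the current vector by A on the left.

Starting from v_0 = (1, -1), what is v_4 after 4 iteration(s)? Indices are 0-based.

v_0 = (1, -1).
v_1 = A·v_0 = (-1, -2).
v_2 = A·v_1 = (1, 8).
v_3 = A·v_2 = (-1, -20).
v_4 = A·v_3 = (1, 44).

v_4 = (1, 44)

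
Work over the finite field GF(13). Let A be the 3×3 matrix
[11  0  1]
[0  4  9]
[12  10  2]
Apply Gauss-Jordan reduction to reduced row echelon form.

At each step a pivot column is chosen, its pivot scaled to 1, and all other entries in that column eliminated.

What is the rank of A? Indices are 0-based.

rank = 3

pivot(0,0)=11: scale R0 → (1, 0, 6)
  clear (2,0): R2 −= (12)R0 → (0, 10, 8)
pivot(1,1)=4: scale R1 → (0, 1, 12)
  clear (2,1): R2 −= (10)R1 → (0, 0, 5)
pivot(2,2)=5: scale R2 → (0, 0, 1)
  clear (0,2): R0 −= (6)R2 → (1, 0, 0)
  clear (1,2): R1 −= (12)R2 → (0, 1, 0)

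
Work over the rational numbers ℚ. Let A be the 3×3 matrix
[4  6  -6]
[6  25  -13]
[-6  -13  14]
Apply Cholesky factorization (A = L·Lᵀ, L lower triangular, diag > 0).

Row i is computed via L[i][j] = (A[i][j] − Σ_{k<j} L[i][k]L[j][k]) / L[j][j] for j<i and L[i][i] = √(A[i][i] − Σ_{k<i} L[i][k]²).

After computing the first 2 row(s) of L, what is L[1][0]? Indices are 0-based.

L[1][0] = 3

Step 1: L[0][0] = √(4) = 2.
  L[1][0] = (6) / L[0][0] = 3.
Step 2: L[1][1] = √(16) = 4.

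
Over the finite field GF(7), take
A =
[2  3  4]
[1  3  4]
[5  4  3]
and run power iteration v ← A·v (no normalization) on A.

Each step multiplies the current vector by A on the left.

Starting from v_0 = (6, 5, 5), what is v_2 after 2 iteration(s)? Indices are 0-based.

v_2 = (1, 3, 6)

v_0 = (6, 5, 5).
v_1 = A·v_0 = (5, 6, 2).
v_2 = A·v_1 = (1, 3, 6).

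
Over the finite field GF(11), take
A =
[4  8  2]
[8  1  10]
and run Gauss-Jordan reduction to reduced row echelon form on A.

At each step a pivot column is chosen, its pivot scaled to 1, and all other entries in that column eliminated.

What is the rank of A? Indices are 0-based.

rank = 2

step 1: normalize row 0 (÷4) = (1, 2, 6)
  row 1: subtract 8×row0 = (0, 7, 6)
step 2: normalize row 1 (÷7) = (0, 1, 4)
  row 0: subtract 2×row1 = (1, 0, 9)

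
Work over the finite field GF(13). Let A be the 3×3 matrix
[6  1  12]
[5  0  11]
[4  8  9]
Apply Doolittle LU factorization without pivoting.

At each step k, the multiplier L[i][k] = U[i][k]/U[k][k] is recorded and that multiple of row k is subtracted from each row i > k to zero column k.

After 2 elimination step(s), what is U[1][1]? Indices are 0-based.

U[1][1] = 10

Step 1: pivot at (0,0) is 6.
  row1 ← row1 − (3)·row0  ⇒  L[1][0]=3, U row1=(0, 10, 1)
  row2 ← row2 − (5)·row0  ⇒  L[2][0]=5, U row2=(0, 3, 1)
Step 2: pivot at (1,1) is 10.
  row2 ← row2 − (12)·row1  ⇒  L[2][1]=12, U row2=(0, 0, 2)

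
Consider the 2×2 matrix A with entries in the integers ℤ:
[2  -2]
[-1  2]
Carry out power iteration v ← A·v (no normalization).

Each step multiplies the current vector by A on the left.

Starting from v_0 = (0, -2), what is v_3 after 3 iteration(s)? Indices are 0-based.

v_0 = (0, -2).
v_1 = A·v_0 = (4, -4).
v_2 = A·v_1 = (16, -12).
v_3 = A·v_2 = (56, -40).

v_3 = (56, -40)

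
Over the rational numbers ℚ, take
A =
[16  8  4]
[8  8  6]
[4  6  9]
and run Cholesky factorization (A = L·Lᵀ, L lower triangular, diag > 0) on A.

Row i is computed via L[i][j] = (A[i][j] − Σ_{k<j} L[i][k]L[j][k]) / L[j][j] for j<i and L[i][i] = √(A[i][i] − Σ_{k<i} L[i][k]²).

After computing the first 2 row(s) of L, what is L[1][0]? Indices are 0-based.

L[1][0] = 2

Step 1: L[0][0] = √(16) = 4.
  L[1][0] = (8) / L[0][0] = 2.
Step 2: L[1][1] = √(4) = 2.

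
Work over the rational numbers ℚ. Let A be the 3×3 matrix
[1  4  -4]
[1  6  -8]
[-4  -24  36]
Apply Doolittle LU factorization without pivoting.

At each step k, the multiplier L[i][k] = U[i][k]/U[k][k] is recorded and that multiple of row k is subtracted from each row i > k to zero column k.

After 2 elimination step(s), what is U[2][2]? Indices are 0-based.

k=0: U[0][0]=1
  eliminate (1,0): mult=1, new row 1: (0, 2, -4); set L[1][0]=1
  eliminate (2,0): mult=-4, new row 2: (0, -8, 20); set L[2][0]=-4
k=1: U[1][1]=2
  eliminate (2,1): mult=-4, new row 2: (0, 0, 4); set L[2][1]=-4

U[2][2] = 4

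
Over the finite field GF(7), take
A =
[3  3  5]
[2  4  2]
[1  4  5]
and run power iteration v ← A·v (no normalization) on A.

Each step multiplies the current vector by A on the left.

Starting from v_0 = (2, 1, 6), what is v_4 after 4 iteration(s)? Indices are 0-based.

v_0 = (2, 1, 6).
v_1 = A·v_0 = (4, 6, 1).
v_2 = A·v_1 = (0, 6, 5).
v_3 = A·v_2 = (1, 6, 0).
v_4 = A·v_3 = (0, 5, 4).

v_4 = (0, 5, 4)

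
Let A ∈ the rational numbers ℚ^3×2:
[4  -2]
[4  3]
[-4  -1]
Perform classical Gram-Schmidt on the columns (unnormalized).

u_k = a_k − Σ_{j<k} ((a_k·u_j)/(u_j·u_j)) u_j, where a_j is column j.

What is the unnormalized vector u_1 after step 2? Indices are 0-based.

Step 1: u_0 = a_0 = (4, 4, -4).
Step 2: u_1 = a_1 − (1/6)·u_0 = (-8/3, 7/3, -1/3).

u_1 = (-8/3, 7/3, -1/3)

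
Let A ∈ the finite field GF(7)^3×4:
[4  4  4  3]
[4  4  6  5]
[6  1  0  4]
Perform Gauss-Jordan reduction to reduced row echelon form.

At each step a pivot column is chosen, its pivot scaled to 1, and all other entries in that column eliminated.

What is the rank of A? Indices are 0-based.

rank = 3

step 1: normalize row 0 (÷4) = (1, 1, 1, 6)
  row 1: subtract 4×row0 = (0, 0, 2, 2)
  row 2: subtract 6×row0 = (0, 2, 1, 3)
step 2: exchange rows 1,2
step 2: normalize row 1 (÷2) = (0, 1, 4, 5)
  row 0: subtract 1×row1 = (1, 0, 4, 1)
step 3: normalize row 2 (÷2) = (0, 0, 1, 1)
  row 0: subtract 4×row2 = (1, 0, 0, 4)
  row 1: subtract 4×row2 = (0, 1, 0, 1)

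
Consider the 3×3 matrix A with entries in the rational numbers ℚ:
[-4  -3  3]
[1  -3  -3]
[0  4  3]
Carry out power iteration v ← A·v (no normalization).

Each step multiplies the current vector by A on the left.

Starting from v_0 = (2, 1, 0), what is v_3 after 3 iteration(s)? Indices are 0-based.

v_0 = (2, 1, 0).
v_1 = A·v_0 = (-11, -1, 4).
v_2 = A·v_1 = (59, -20, 8).
v_3 = A·v_2 = (-152, 95, -56).

v_3 = (-152, 95, -56)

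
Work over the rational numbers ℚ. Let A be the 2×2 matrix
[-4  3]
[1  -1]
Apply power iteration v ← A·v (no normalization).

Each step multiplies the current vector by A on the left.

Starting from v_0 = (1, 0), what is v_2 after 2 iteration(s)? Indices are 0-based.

v_2 = (19, -5)

v_0 = (1, 0).
v_1 = A·v_0 = (-4, 1).
v_2 = A·v_1 = (19, -5).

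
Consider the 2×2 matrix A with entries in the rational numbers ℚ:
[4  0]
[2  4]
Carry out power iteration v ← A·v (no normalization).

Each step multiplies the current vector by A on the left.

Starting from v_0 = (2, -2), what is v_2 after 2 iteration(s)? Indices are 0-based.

v_2 = (32, 0)

v_0 = (2, -2).
v_1 = A·v_0 = (8, -4).
v_2 = A·v_1 = (32, 0).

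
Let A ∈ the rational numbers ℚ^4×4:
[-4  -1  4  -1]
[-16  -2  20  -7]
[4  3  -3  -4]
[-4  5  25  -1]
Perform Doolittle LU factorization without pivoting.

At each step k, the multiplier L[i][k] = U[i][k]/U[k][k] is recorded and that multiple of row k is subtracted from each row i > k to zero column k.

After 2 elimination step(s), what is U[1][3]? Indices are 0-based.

[col 0] pivot -4
  R1 -= 4*R0 → (0, 2, 4, -3)  (L[1][0] := 4)
  R2 -= -1*R0 → (0, 2, 1, -5)  (L[2][0] := -1)
  R3 -= 1*R0 → (0, 6, 21, 0)  (L[3][0] := 1)
[col 1] pivot 2
  R2 -= 1*R1 → (0, 0, -3, -2)  (L[2][1] := 1)
  R3 -= 3*R1 → (0, 0, 9, 9)  (L[3][1] := 3)

U[1][3] = -3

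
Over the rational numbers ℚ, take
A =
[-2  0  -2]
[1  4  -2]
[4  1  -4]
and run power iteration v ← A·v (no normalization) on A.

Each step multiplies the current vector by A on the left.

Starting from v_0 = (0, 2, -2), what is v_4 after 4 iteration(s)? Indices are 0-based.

v_0 = (0, 2, -2).
v_1 = A·v_0 = (4, 12, 10).
v_2 = A·v_1 = (-28, 32, -12).
v_3 = A·v_2 = (80, 124, -32).
v_4 = A·v_3 = (-96, 640, 572).

v_4 = (-96, 640, 572)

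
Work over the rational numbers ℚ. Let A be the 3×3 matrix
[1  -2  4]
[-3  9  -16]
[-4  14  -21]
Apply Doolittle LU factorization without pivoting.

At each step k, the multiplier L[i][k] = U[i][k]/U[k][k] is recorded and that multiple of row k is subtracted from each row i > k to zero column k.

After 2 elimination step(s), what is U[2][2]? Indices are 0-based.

U[2][2] = 3

[col 0] pivot 1
  R1 -= -3*R0 → (0, 3, -4)  (L[1][0] := -3)
  R2 -= -4*R0 → (0, 6, -5)  (L[2][0] := -4)
[col 1] pivot 3
  R2 -= 2*R1 → (0, 0, 3)  (L[2][1] := 2)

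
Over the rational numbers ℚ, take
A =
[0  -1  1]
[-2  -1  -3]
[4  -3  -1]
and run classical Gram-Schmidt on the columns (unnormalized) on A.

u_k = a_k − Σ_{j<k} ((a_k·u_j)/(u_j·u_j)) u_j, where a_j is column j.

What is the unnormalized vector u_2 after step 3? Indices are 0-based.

u_2 = (2, -4/5, -2/5)

Step 1: u_0 = a_0 = (0, -2, 4).
Step 2: u_1 = a_1 − (-1/2)·u_0 = (-1, -2, -1).
Step 3: u_2 = a_2 − (1/10)·u_0 − (1)·u_1 = (2, -4/5, -2/5).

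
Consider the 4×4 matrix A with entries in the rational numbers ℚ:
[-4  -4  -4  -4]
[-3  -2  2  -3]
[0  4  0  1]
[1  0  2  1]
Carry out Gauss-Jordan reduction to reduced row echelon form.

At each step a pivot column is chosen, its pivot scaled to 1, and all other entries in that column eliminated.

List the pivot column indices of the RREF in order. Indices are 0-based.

step 1: normalize row 0 (÷-4) = (1, 1, 1, 1)
  row 1: subtract -3×row0 = (0, 1, 5, 0)
  row 3: subtract 1×row0 = (0, -1, 1, 0)
step 2: normalize row 1 (÷1) = (0, 1, 5, 0)
  row 0: subtract 1×row1 = (1, 0, -4, 1)
  row 2: subtract 4×row1 = (0, 0, -20, 1)
  row 3: subtract -1×row1 = (0, 0, 6, 0)
step 3: normalize row 2 (÷-20) = (0, 0, 1, -1/20)
  row 0: subtract -4×row2 = (1, 0, 0, 4/5)
  row 1: subtract 5×row2 = (0, 1, 0, 1/4)
  row 3: subtract 6×row2 = (0, 0, 0, 3/10)
step 4: normalize row 3 (÷3/10) = (0, 0, 0, 1)
  row 0: subtract 4/5×row3 = (1, 0, 0, 0)
  row 1: subtract 1/4×row3 = (0, 1, 0, 0)
  row 2: subtract -1/20×row3 = (0, 0, 1, 0)

pivot columns: 0, 1, 2, 3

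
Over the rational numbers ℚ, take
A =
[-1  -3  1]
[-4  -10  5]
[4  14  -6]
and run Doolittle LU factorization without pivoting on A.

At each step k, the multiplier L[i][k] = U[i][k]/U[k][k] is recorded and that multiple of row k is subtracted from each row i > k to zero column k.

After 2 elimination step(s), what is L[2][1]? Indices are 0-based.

k=0: U[0][0]=-1
  eliminate (1,0): mult=4, new row 1: (0, 2, 1); set L[1][0]=4
  eliminate (2,0): mult=-4, new row 2: (0, 2, -2); set L[2][0]=-4
k=1: U[1][1]=2
  eliminate (2,1): mult=1, new row 2: (0, 0, -3); set L[2][1]=1

L[2][1] = 1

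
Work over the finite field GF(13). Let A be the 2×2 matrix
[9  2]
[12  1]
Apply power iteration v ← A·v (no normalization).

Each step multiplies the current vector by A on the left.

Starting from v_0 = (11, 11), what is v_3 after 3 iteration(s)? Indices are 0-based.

v_3 = (4, 12)

v_0 = (11, 11).
v_1 = A·v_0 = (4, 0).
v_2 = A·v_1 = (10, 9).
v_3 = A·v_2 = (4, 12).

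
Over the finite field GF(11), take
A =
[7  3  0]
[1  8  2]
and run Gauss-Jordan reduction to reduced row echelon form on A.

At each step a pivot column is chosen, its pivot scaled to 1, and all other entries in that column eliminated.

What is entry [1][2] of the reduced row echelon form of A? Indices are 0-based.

[1] R0 /= 7  ⇒  (1, 2, 0)
     R1 -= 1·R0  ⇒  (0, 6, 2)
[2] R1 /= 6  ⇒  (0, 1, 4)
     R0 -= 2·R1  ⇒  (1, 0, 3)

M[1][2] = 4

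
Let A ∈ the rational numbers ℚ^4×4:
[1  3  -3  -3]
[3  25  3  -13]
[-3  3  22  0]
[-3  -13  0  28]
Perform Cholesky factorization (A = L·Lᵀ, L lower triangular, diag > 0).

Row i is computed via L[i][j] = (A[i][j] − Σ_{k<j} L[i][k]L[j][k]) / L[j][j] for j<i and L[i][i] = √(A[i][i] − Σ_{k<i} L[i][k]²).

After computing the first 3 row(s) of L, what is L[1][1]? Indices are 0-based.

L[1][1] = 4

Step 1: L[0][0] = √(1) = 1.
  L[1][0] = (3) / L[0][0] = 3.
Step 2: L[1][1] = √(16) = 4.
  L[2][0] = (-3) / L[0][0] = -3.
  L[2][1] = (12) / L[1][1] = 3.
Step 3: L[2][2] = √(4) = 2.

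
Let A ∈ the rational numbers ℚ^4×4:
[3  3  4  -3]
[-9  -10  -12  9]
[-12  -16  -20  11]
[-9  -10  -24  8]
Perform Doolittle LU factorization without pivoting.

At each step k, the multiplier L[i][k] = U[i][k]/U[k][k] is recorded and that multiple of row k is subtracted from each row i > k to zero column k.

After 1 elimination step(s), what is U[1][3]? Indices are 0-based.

U[1][3] = 0

[col 0] pivot 3
  R1 -= -3*R0 → (0, -1, 0, 0)  (L[1][0] := -3)
  R2 -= -4*R0 → (0, -4, -4, -1)  (L[2][0] := -4)
  R3 -= -3*R0 → (0, -1, -12, -1)  (L[3][0] := -3)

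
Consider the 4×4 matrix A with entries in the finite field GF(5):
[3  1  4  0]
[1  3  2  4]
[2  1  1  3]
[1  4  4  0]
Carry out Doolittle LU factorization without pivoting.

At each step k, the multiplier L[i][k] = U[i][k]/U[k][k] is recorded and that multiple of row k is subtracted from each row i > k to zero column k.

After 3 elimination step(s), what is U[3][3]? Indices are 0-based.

U[3][3] = 2

k=0: U[0][0]=3
  eliminate (1,0): mult=2, new row 1: (0, 1, 4, 4); set L[1][0]=2
  eliminate (2,0): mult=4, new row 2: (0, 2, 0, 3); set L[2][0]=4
  eliminate (3,0): mult=2, new row 3: (0, 2, 1, 0); set L[3][0]=2
k=1: U[1][1]=1
  eliminate (2,1): mult=2, new row 2: (0, 0, 2, 0); set L[2][1]=2
  eliminate (3,1): mult=2, new row 3: (0, 0, 3, 2); set L[3][1]=2
k=2: U[2][2]=2
  eliminate (3,2): mult=4, new row 3: (0, 0, 0, 2); set L[3][2]=4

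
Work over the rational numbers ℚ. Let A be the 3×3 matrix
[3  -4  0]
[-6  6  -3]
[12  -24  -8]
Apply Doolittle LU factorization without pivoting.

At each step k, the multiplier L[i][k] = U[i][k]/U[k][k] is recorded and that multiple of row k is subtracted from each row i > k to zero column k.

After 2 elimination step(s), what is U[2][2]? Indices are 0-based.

U[2][2] = 4

[col 0] pivot 3
  R1 -= -2*R0 → (0, -2, -3)  (L[1][0] := -2)
  R2 -= 4*R0 → (0, -8, -8)  (L[2][0] := 4)
[col 1] pivot -2
  R2 -= 4*R1 → (0, 0, 4)  (L[2][1] := 4)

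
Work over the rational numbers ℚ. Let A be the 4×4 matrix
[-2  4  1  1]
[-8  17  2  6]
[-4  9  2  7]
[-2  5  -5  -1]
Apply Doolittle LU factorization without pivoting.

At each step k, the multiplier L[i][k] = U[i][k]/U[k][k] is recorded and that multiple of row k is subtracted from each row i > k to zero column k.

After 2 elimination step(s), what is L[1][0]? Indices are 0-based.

Step 1: pivot at (0,0) is -2.
  row1 ← row1 − (4)·row0  ⇒  L[1][0]=4, U row1=(0, 1, -2, 2)
  row2 ← row2 − (2)·row0  ⇒  L[2][0]=2, U row2=(0, 1, 0, 5)
  row3 ← row3 − (1)·row0  ⇒  L[3][0]=1, U row3=(0, 1, -6, -2)
Step 2: pivot at (1,1) is 1.
  row2 ← row2 − (1)·row1  ⇒  L[2][1]=1, U row2=(0, 0, 2, 3)
  row3 ← row3 − (1)·row1  ⇒  L[3][1]=1, U row3=(0, 0, -4, -4)

L[1][0] = 4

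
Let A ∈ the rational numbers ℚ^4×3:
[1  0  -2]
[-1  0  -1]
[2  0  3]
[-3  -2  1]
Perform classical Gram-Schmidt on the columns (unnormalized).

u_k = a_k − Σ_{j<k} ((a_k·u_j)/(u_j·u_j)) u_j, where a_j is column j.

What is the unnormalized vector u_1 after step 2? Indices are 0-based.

Step 1: u_0 = a_0 = (1, -1, 2, -3).
Step 2: u_1 = a_1 − (2/5)·u_0 = (-2/5, 2/5, -4/5, -4/5).

u_1 = (-2/5, 2/5, -4/5, -4/5)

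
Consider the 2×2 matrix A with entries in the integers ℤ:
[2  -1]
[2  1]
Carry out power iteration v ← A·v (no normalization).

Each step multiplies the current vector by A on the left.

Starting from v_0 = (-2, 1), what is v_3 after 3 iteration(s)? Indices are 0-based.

v_0 = (-2, 1).
v_1 = A·v_0 = (-5, -3).
v_2 = A·v_1 = (-7, -13).
v_3 = A·v_2 = (-1, -27).

v_3 = (-1, -27)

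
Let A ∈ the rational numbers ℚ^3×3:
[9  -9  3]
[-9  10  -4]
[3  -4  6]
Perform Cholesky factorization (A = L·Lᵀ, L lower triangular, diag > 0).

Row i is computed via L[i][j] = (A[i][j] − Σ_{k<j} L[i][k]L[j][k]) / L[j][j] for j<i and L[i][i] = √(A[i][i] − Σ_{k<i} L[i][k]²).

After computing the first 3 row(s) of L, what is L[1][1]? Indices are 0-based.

L[1][1] = 1

Step 1: L[0][0] = √(9) = 3.
  L[1][0] = (-9) / L[0][0] = -3.
Step 2: L[1][1] = √(1) = 1.
  L[2][0] = (3) / L[0][0] = 1.
  L[2][1] = (-1) / L[1][1] = -1.
Step 3: L[2][2] = √(4) = 2.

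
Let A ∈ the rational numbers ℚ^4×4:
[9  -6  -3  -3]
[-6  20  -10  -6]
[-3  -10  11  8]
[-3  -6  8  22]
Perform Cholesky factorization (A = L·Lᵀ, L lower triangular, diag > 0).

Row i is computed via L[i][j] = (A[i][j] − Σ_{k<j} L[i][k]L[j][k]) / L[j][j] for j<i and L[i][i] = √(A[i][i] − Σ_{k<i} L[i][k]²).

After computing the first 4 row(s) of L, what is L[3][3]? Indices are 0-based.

Step 1: L[0][0] = √(9) = 3.
  L[1][0] = (-6) / L[0][0] = -2.
Step 2: L[1][1] = √(16) = 4.
  L[2][0] = (-3) / L[0][0] = -1.
  L[2][1] = (-12) / L[1][1] = -3.
Step 3: L[2][2] = √(1) = 1.
  L[3][0] = (-3) / L[0][0] = -1.
  L[3][1] = (-8) / L[1][1] = -2.
  L[3][2] = (1) / L[2][2] = 1.
Step 4: L[3][3] = √(16) = 4.

L[3][3] = 4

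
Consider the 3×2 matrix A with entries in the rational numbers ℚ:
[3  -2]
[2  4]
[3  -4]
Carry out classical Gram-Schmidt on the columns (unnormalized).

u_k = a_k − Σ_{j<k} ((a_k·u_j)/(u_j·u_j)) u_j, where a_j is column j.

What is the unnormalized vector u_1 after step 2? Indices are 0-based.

u_1 = (-7/11, 54/11, -29/11)

Step 1: u_0 = a_0 = (3, 2, 3).
Step 2: u_1 = a_1 − (-5/11)·u_0 = (-7/11, 54/11, -29/11).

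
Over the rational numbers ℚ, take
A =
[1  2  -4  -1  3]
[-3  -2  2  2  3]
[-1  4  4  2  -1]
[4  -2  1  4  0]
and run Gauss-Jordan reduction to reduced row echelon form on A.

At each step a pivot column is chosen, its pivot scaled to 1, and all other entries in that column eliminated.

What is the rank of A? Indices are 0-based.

rank = 4

pivot(0,0)=1: scale R0 → (1, 2, -4, -1, 3)
  clear (1,0): R1 −= (-3)R0 → (0, 4, -10, -1, 12)
  clear (2,0): R2 −= (-1)R0 → (0, 6, 0, 1, 2)
  clear (3,0): R3 −= (4)R0 → (0, -10, 17, 8, -12)
pivot(1,1)=4: scale R1 → (0, 1, -5/2, -1/4, 3)
  clear (0,1): R0 −= (2)R1 → (1, 0, 1, -1/2, -3)
  clear (2,1): R2 −= (6)R1 → (0, 0, 15, 5/2, -16)
  clear (3,1): R3 −= (-10)R1 → (0, 0, -8, 11/2, 18)
pivot(2,2)=15: scale R2 → (0, 0, 1, 1/6, -16/15)
  clear (0,2): R0 −= (1)R2 → (1, 0, 0, -2/3, -29/15)
  clear (1,2): R1 −= (-5/2)R2 → (0, 1, 0, 1/6, 1/3)
  clear (3,2): R3 −= (-8)R2 → (0, 0, 0, 41/6, 142/15)
pivot(3,3)=41/6: scale R3 → (0, 0, 0, 1, 284/205)
  clear (0,3): R0 −= (-2/3)R3 → (1, 0, 0, 0, -207/205)
  clear (1,3): R1 −= (1/6)R3 → (0, 1, 0, 0, 21/205)
  clear (2,3): R2 −= (1/6)R3 → (0, 0, 1, 0, -266/205)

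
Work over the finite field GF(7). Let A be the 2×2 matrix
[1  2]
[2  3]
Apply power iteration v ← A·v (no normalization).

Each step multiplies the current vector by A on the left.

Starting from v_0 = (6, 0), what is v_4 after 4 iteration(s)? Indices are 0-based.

v_0 = (6, 0).
v_1 = A·v_0 = (6, 5).
v_2 = A·v_1 = (2, 6).
v_3 = A·v_2 = (0, 1).
v_4 = A·v_3 = (2, 3).

v_4 = (2, 3)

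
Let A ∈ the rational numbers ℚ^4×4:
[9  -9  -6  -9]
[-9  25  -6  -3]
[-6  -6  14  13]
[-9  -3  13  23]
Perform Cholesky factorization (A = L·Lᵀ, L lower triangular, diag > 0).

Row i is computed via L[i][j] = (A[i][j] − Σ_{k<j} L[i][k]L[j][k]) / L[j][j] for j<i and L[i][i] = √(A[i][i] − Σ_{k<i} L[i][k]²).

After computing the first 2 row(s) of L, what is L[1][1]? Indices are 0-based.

L[1][1] = 4

Step 1: L[0][0] = √(9) = 3.
  L[1][0] = (-9) / L[0][0] = -3.
Step 2: L[1][1] = √(16) = 4.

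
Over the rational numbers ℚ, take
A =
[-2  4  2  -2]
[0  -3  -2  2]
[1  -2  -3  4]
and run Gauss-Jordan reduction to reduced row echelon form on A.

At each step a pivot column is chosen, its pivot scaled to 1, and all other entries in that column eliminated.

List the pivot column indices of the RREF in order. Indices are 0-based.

pivot columns: 0, 1, 2

pivot(0,0)=-2: scale R0 → (1, -2, -1, 1)
  clear (2,0): R2 −= (1)R0 → (0, 0, -2, 3)
pivot(1,1)=-3: scale R1 → (0, 1, 2/3, -2/3)
  clear (0,1): R0 −= (-2)R1 → (1, 0, 1/3, -1/3)
pivot(2,2)=-2: scale R2 → (0, 0, 1, -3/2)
  clear (0,2): R0 −= (1/3)R2 → (1, 0, 0, 1/6)
  clear (1,2): R1 −= (2/3)R2 → (0, 1, 0, 1/3)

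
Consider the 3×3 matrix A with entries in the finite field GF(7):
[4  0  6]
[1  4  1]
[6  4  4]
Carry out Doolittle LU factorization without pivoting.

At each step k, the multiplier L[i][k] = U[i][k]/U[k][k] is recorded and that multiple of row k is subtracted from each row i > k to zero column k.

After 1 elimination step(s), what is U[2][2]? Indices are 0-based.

k=0: U[0][0]=4
  eliminate (1,0): mult=2, new row 1: (0, 4, 3); set L[1][0]=2
  eliminate (2,0): mult=5, new row 2: (0, 4, 2); set L[2][0]=5

U[2][2] = 2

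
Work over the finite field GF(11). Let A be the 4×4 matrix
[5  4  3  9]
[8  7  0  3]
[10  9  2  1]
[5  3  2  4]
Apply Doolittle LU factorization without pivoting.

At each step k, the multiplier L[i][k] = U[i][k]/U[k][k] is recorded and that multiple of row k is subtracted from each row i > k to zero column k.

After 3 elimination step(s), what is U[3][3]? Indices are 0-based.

k=0: U[0][0]=5
  eliminate (1,0): mult=6, new row 1: (0, 5, 4, 4); set L[1][0]=6
  eliminate (2,0): mult=2, new row 2: (0, 1, 7, 5); set L[2][0]=2
  eliminate (3,0): mult=1, new row 3: (0, 10, 10, 6); set L[3][0]=1
k=1: U[1][1]=5
  eliminate (2,1): mult=9, new row 2: (0, 0, 4, 2); set L[2][1]=9
  eliminate (3,1): mult=2, new row 3: (0, 0, 2, 9); set L[3][1]=2
k=2: U[2][2]=4
  eliminate (3,2): mult=6, new row 3: (0, 0, 0, 8); set L[3][2]=6

U[3][3] = 8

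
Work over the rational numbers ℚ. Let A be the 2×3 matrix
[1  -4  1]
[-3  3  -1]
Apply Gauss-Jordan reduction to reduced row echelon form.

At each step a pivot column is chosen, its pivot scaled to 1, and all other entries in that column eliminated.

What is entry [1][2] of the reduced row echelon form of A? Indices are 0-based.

M[1][2] = -2/9

pivot(0,0)=1: scale R0 → (1, -4, 1)
  clear (1,0): R1 −= (-3)R0 → (0, -9, 2)
pivot(1,1)=-9: scale R1 → (0, 1, -2/9)
  clear (0,1): R0 −= (-4)R1 → (1, 0, 1/9)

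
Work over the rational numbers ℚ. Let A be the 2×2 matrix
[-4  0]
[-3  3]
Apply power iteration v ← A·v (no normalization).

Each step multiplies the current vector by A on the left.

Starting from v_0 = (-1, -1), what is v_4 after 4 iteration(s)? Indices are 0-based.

v_0 = (-1, -1).
v_1 = A·v_0 = (4, 0).
v_2 = A·v_1 = (-16, -12).
v_3 = A·v_2 = (64, 12).
v_4 = A·v_3 = (-256, -156).

v_4 = (-256, -156)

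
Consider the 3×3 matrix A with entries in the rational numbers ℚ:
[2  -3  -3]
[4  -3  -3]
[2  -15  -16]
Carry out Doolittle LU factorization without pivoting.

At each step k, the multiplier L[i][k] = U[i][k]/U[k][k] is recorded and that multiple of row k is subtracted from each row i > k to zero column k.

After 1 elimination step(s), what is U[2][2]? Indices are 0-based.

U[2][2] = -13

k=0: U[0][0]=2
  eliminate (1,0): mult=2, new row 1: (0, 3, 3); set L[1][0]=2
  eliminate (2,0): mult=1, new row 2: (0, -12, -13); set L[2][0]=1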